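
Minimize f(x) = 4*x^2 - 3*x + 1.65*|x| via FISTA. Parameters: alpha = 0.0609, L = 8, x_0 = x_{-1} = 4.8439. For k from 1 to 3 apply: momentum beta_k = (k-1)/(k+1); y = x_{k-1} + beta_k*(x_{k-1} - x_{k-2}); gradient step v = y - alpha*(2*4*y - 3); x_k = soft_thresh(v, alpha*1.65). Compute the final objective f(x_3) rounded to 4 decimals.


FISTA on f(x) = 4*x^2 - 3*x + 1.65*|x|
L = 8, alpha = 0.0609
Iteration 1: beta = 0.0, y = 4.8439 + 0.0*(4.8439 - 4.8439) = 4.8439
  grad(y) = 35.7512, v = y - alpha*grad = 2.6667
  prox(v) = soft_thresh(2.6667, 0.1005) = 2.5662
Iteration 2: beta = 0.3333, y = 2.5662 + 0.3333*(2.5662 - 4.8439) = 1.8069
  grad(y) = 11.4554, v = y - alpha*grad = 1.1093
  prox(v) = soft_thresh(1.1093, 0.1005) = 1.0088
Iteration 3: beta = 0.5, y = 1.0088 + 0.5*(1.0088 - 2.5662) = 0.2301
  grad(y) = -1.159, v = y - alpha*grad = 0.3007
  prox(v) = soft_thresh(0.3007, 0.1005) = 0.2002
f(x_3) = 4*0.2002^2 - 3*0.2002 + 1.65*|0.2002| = -0.1099


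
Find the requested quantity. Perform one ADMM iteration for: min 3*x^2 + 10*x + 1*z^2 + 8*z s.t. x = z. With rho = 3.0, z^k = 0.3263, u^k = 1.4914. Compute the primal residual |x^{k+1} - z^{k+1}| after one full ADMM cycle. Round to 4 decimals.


ADMM iteration with rho = 3.0, z^k = 0.3263, u^k = 1.4914
Step 1: x-update.
Minimize 3*x^2 + 10*x + (3.0/2)*(x - 0.3263 + 1.4914)^2
FOC: (2*3 + 3.0)*x = -10 + 3.0*(0.3263 - 1.4914)
x^{k+1} = -1.4995
Step 2: z-update.
Minimize 1*z^2 + 8*z + (3.0/2)*(-1.4995 - z + 1.4914)^2
FOC: (2*1 + 3.0)*z = -8 + 3.0*(-1.4995 + 1.4914)
z^{k+1} = -1.6048
Step 3: u-update.
u^{k+1} = 1.4914 - 1.4995 + 1.6048 = 1.5968
Step 4: Primal residual = |-1.4995 + 1.6048| = 0.1054


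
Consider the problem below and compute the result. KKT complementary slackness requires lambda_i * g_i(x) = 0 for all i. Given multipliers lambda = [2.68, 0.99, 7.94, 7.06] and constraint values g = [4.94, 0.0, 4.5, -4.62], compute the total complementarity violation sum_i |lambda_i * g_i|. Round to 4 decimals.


KKT complementary slackness check:
lambda_1 * g_1 = 2.68 * 4.94 = 13.2392
lambda_2 * g_2 = 0.99 * 0.0 = 0.0
lambda_3 * g_3 = 7.94 * 4.5 = 35.73
lambda_4 * g_4 = 7.06 * -4.62 = -32.6172
Total violation = 13.2392 + 0.0 + 35.73 + 32.6172 = 81.5864


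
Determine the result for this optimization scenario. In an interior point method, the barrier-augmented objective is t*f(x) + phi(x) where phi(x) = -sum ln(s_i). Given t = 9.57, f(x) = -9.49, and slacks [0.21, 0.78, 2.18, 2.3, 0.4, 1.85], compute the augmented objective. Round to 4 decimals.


Step 1: Compute log-barrier.
ln values: [-1.5606, -0.2485, 0.7793, 0.8329, -0.9163, 0.6152]
phi = -(-1.5606 - 0.2485 + 0.7793 + 0.8329 - 0.9163 + 0.6152) = 0.498
Step 2: Compute augmented objective.
t*f(x) = 9.57*-9.49 = -90.8193
Total = -90.8193 + 0.498 = -90.3213


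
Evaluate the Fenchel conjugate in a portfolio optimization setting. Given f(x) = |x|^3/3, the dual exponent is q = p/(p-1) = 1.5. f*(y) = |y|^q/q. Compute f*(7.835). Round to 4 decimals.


The conjugate exponent q satisfies 1/p + 1/q = 1.
p = 3, so q = 3/(3 - 1) = 1.5
|y|^q = 7.835^1.5 = 21.931
f*(7.835) = 21.931 / 1.5 = 14.6207


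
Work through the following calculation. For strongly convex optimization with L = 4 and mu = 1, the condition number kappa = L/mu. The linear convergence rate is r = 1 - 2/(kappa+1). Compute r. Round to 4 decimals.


Step 1: Compute the condition number.
kappa = L/mu = 4/1 = 4.0
Step 2: Compute the convergence rate.
r = 1 - 2/(kappa + 1) = 1 - 2*mu/(L + mu) = (L - mu)/(L + mu) = 3/5 = 0.6


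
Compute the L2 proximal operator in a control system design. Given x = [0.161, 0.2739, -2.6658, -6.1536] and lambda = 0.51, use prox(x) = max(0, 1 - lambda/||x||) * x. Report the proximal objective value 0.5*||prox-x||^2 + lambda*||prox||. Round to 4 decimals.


Step 1: Compute ||x||.
||x|| = 6.7137
Step 2: Compute scaling factor.
scale = max(0, 1 - 0.51/6.7137) = 0.924
Step 3: prox(x) = [0.1488, 0.2531, -2.4633, -5.6861]
||prox(x)|| = 6.2037
Step 4: Proximal objective.
0.5*||prox-x||^2 = 0.1301
lambda*||prox|| = 3.1639
Total = 3.294


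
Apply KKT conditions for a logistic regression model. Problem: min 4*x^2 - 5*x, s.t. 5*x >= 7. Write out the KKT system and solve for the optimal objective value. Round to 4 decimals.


Step 1: Try lambda = 0 (constraint inactive).
x_unc = 5/(2*4) = 0.625
Check: 5*0.625 = 3.125 < 7 -- violated!
Step 2: Constraint must be active: 5*x = 7
x* = 7/5 = 1.4
lambda = (2*4*1.4 - 5)/5 = 1.24
Step 3: Compute optimal value.
f(x*) = 4*1.4^2 - 5*1.4 = 0.84


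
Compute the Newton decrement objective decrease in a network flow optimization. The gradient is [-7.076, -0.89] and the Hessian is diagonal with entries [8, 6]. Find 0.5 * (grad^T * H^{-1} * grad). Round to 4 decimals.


Step 1: H is diagonal, so H^(-1) * g = [-0.8845, -0.1483].
Step 2: g^T H^(-1) g = sum_i g_i^2 / H_ii
  = (-7.076)^2/8 + (-0.89)^2/6
  = 6.2587 + 0.132 = 6.3907
Step 3: Objective decrease = 0.5 * g^T H^(-1) g = 3.1954


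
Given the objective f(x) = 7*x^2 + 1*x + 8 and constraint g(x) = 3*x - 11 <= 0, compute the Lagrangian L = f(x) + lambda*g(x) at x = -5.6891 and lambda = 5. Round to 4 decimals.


Step 1: Evaluate f(x).
f(-5.6891) = 7*(-5.6891)^2 + 1*(-5.6891) + 8 = 228.8719
Step 2: Evaluate g(x).
g(-5.6891) = 3*-5.6891 - 11 = -28.0673
Step 3: Compute Lagrangian.
L = 228.8719 + 5*-28.0673 = 88.5354


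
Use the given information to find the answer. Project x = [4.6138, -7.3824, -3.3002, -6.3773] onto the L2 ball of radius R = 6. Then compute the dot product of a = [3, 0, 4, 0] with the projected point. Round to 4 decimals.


Step 1: Compute ||x|| (intermediates to 6 decimals).
||x|| = sqrt(4.6138^2 + (-7.3824)^2 + (-3.3002)^2 + (-6.3773)^2) = 11.284868
Step 2: Project.
Since ||x|| > R, scale = R/||x|| = 6/11.284868 = 0.531685, proj(x) = scale * x
proj(x) = [2.453088, -3.925111, -1.754667, -3.390715]
Step 3: Dot product.
a^T * proj(x) = 3*2.453088 + 0*(-3.925111) + 4*(-1.754667) + 0*(-3.390715) = 0.3406


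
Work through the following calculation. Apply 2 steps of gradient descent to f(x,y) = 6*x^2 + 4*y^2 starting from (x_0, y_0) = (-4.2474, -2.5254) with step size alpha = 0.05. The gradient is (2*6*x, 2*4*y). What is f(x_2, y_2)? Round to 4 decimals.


Gradient descent on f(x,y) = 6*x^2 + 4*y^2.
Starting point: (-4.2474, -2.5254), alpha = 0.05
Step 1: grad_x = 2*6*-4.2474 = -50.9688, grad_y = 2*4*-2.5254 = -20.2032
  x_1 = -4.2474 - 0.05*-50.9688 = -1.699
  y_1 = -2.5254 - 0.05*-20.2032 = -1.5152
Step 2: grad_x = 2*6*-1.699 = -20.3875, grad_y = 2*4*-1.5152 = -12.1219
  x_2 = -1.699 - 0.05*-20.3875 = -0.6796
  y_2 = -1.5152 - 0.05*-12.1219 = -0.9091
f(-0.6796, -0.9091) = 6*(-0.6796)^2 + 4*(-0.9091)^2 = 6.0772


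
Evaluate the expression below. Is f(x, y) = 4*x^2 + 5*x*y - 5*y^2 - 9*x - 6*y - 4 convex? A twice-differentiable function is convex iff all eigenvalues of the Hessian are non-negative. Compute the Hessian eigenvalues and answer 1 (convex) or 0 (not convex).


The Hessian of f(x,y) = 4*x^2 + 5*x*y - 5*y^2 - 9*x - 6*y - 4 is:
H = [[8, 5], [5, -10]]
Trace = 8 - 10 = -2
Determinant = 8*-10 - (5)^2 = -105
Discriminant = (-2)^2 - 4*-105 = 424.0
Eigenvalues: lambda_1 = -11.2956, lambda_2 = 9.2956
The function is not convex.

0


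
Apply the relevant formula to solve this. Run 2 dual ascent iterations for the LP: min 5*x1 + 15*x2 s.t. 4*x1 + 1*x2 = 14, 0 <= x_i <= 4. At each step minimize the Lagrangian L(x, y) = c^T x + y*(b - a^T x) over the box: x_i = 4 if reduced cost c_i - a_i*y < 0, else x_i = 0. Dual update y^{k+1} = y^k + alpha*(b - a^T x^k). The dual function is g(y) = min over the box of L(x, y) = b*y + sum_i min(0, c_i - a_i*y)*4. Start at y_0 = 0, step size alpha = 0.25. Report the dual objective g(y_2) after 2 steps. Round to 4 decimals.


Dual ascent for LP: min 5*x1 + 15*x2, 4*x1 + 1*x2 = 14, 0 <= x_i <= 4
Step 1: y^k = 0.0, reduced costs: (5.0, 15.0)
  x^k = (0.0, 0.0), subgradient = b - a^T x = 14.0
  y^{k+1} = 0.0 + 0.25*14.0 = 3.5
Step 2: y^k = 3.5, reduced costs: (-9.0, 11.5)
  x^k = (4.0, 0.0), subgradient = b - a^T x = -2.0
  y^{k+1} = 3.5 + 0.25*-2.0 = 3.0
Dual objective at y_2 = 3.0: reduced costs (-7.0, 12.0), box minimizer x = (4.0, 0.0)
g(y_2) = b*y + (c1 - a1*y)*x1 + (c2 - a2*y)*x2 = 14*3.0 + (-7.0)*4.0 + 12.0*0.0 = 42.0 - 28.0 + 0.0 = 14.0


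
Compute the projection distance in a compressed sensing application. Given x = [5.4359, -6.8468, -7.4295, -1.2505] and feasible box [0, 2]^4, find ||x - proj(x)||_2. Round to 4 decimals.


Project each component onto [0, 2].
clip(5.4359) = 2.0, clip(-6.8468) = 0.0, clip(-7.4295) = 0.0, clip(-1.2505) = 0.0
Projection = [2.0, 0.0, 0.0, 0.0]
Squared diffs: [11.8054, 46.8787, 55.1975, 1.5638]
Distance = sqrt(115.4454) = 10.7445


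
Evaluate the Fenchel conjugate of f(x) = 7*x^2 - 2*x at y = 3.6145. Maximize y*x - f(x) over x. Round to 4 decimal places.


f*(y) = sup_x {y*x - a*x^2 - b*x} = sup_x {(y-b)*x - a*x^2}
FOC: (y - b) - 2a*x = 0 => x* = (y - b)/(2a)
x* = (3.6145 + 2)/(2*7) = 0.401
f*(3.6145) = (y-b)^2/(4a) = (3.6145 + 2)^2/(4*7)
= 31.5226/28 = 1.1258


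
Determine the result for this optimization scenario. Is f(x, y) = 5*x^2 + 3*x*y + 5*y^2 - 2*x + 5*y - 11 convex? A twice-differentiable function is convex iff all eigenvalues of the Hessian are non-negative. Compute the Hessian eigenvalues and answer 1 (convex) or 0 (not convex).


The Hessian of f(x,y) = 5*x^2 + 3*x*y + 5*y^2 - 2*x + 5*y - 11 is:
H = [[10, 3], [3, 10]]
Trace = 10 + 10 = 20
Determinant = 10*10 - (3)^2 = 91
Discriminant = (20)^2 - 4*91 = 36.0
Eigenvalues: lambda_1 = 7.0, lambda_2 = 13.0
The function is convex.

1


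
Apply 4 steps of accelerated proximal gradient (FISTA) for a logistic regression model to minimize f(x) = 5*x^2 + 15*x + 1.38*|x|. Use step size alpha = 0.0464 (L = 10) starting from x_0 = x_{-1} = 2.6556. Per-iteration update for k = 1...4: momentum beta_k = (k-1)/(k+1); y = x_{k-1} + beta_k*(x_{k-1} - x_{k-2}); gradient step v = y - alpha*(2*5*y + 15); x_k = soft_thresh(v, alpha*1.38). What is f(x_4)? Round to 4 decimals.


FISTA on f(x) = 5*x^2 + 15*x + 1.38*|x|
L = 10, alpha = 0.0464
Iteration 1: beta = 0.0, y = 2.6556 + 0.0*(2.6556 - 2.6556) = 2.6556
  grad(y) = 41.556, v = y - alpha*grad = 0.7274
  prox(v) = soft_thresh(0.7274, 0.064) = 0.6634
Iteration 2: beta = 0.3333, y = 0.6634 + 0.3333*(0.6634 - 2.6556) = -0.0007
  grad(y) = 14.9929, v = y - alpha*grad = -0.6964
  prox(v) = soft_thresh(-0.6964, 0.064) = -0.6323
Iteration 3: beta = 0.5, y = -0.6323 + 0.5*(-0.6323 - 0.6634) = -1.2802
  grad(y) = 2.1979, v = y - alpha*grad = -1.3822
  prox(v) = soft_thresh(-1.3822, 0.064) = -1.3182
Iteration 4: beta = 0.6, y = -1.3182 + 0.6*(-1.3182 + 0.6323) = -1.7296
  grad(y) = -2.2964, v = y - alpha*grad = -1.6231
  prox(v) = soft_thresh(-1.6231, 0.064) = -1.5591
f(x_4) = 5*(-1.5591)^2 + 15*(-1.5591) + 1.38*|-1.5591| = -9.0811


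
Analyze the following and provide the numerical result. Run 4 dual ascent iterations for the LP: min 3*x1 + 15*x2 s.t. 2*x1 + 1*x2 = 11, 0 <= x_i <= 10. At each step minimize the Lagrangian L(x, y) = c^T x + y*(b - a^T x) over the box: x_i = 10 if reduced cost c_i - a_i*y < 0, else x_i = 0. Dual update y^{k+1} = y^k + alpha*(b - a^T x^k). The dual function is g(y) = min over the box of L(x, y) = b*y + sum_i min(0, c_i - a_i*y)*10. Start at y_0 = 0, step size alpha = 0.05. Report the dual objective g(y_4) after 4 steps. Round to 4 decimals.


Dual ascent for LP: min 3*x1 + 15*x2, 2*x1 + 1*x2 = 11, 0 <= x_i <= 10
Step 1: y^k = 0.0, reduced costs: (3.0, 15.0)
  x^k = (0.0, 0.0), subgradient = b - a^T x = 11.0
  y^{k+1} = 0.0 + 0.05*11.0 = 0.55
Step 2: y^k = 0.55, reduced costs: (1.9, 14.45)
  x^k = (0.0, 0.0), subgradient = b - a^T x = 11.0
  y^{k+1} = 0.55 + 0.05*11.0 = 1.1
Step 3: y^k = 1.1, reduced costs: (0.8, 13.9)
  x^k = (0.0, 0.0), subgradient = b - a^T x = 11.0
  y^{k+1} = 1.1 + 0.05*11.0 = 1.65
Step 4: y^k = 1.65, reduced costs: (-0.3, 13.35)
  x^k = (10.0, 0.0), subgradient = b - a^T x = -9.0
  y^{k+1} = 1.65 + 0.05*-9.0 = 1.2
Dual objective at y_4 = 1.2: reduced costs (0.6, 13.8), box minimizer x = (0.0, 0.0)
g(y_4) = b*y + (c1 - a1*y)*x1 + (c2 - a2*y)*x2 = 11*1.2 + 0.6*0.0 + 13.8*0.0 = 13.2 + 0.0 + 0.0 = 13.2


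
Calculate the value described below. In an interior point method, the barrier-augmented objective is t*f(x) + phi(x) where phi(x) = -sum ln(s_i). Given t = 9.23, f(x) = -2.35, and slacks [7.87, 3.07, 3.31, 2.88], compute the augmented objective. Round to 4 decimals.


Step 1: Compute log-barrier.
ln values: [2.0631, 1.1217, 1.1969, 1.0578]
phi = -(2.0631 + 1.1217 + 1.1969 + 1.0578) = -5.4395
Step 2: Compute augmented objective.
t*f(x) = 9.23*-2.35 = -21.6905
Total = -21.6905 - 5.4395 = -27.13


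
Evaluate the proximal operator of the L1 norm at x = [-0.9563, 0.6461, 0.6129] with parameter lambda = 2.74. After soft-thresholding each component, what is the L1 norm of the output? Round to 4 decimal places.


Soft-thresholding with lambda = 2.74:
prox(-0.9563) = sign(-0.9563)*max(|-0.9563| - 2.74, 0) = 0.0
prox(0.6461) = sign(0.6461)*max(|0.6461| - 2.74, 0) = 0.0
prox(0.6129) = sign(0.6129)*max(|0.6129| - 2.74, 0) = 0.0
prox(x) = [0.0, 0.0, 0.0]
||prox(x)||_1 = 0.0 + 0.0 + 0.0 = 0.0


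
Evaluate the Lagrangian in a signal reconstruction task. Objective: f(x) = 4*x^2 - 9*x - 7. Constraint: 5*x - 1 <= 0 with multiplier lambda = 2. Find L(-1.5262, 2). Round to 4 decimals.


Step 1: Evaluate f(x).
f(-1.5262) = 4*(-1.5262)^2 - 9*(-1.5262) - 7 = 16.0529
Step 2: Evaluate g(x).
g(-1.5262) = 5*-1.5262 - 1 = -8.631
Step 3: Compute Lagrangian.
L = 16.0529 + 2*-8.631 = -1.2091


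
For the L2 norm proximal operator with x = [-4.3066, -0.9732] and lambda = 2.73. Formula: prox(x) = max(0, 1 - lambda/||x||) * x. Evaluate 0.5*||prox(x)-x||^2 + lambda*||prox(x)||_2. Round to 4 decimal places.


Step 1: Compute ||x||.
||x|| = 4.4152
Step 2: Compute scaling factor.
scale = max(0, 1 - 2.73/4.4152) = 0.3817
Step 3: prox(x) = [-1.6437, -0.3715]
||prox(x)|| = 1.6852
Step 4: Proximal objective.
0.5*||prox-x||^2 = 3.7265
lambda*||prox|| = 4.6006
Total = 8.327


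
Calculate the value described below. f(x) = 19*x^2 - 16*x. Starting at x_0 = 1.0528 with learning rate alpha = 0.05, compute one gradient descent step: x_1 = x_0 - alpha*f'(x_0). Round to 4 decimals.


We compute the gradient at x_0 and apply the update.
f'(x) = 38*x - 16
f'(1.0528) = 38*1.0528 - 16 = 24.0064
x_1 = 1.0528 - 0.05*24.0064 = -0.1475


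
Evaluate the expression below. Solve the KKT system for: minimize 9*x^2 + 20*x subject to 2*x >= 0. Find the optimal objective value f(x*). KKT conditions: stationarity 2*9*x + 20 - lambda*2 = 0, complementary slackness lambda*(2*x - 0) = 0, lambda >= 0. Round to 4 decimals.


Step 1: Try lambda = 0 (constraint inactive).
x_unc = -20/(2*9) = -1.1111
Check: 2*-1.1111 = -2.2222 < 0 -- violated!
Step 2: Constraint must be active: 2*x = 0
x* = 0/2 = 0.0
lambda = (2*9*0.0 + 20)/2 = 10.0
Step 3: Compute optimal value.
f(x*) = 9*0.0^2 + 20*0.0 = 0.0


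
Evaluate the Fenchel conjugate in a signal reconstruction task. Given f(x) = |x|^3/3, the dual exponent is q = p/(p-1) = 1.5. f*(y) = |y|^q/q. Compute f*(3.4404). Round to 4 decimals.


The conjugate exponent q satisfies 1/p + 1/q = 1.
p = 3, so q = 3/(3 - 1) = 1.5
|y|^q = 3.4404^1.5 = 6.3814
f*(3.4404) = 6.3814 / 1.5 = 4.2542


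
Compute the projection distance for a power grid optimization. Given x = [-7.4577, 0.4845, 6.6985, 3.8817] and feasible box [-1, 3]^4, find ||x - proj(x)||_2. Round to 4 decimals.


Project each component onto [-1, 3].
clip(-7.4577) = -1.0, clip(0.4845) = 0.4845, clip(6.6985) = 3.0, clip(3.8817) = 3.0
Projection = [-1.0, 0.4845, 3.0, 3.0]
Squared diffs: [41.7019, 0.0, 13.6789, 0.7774]
Distance = sqrt(56.1582) = 7.4939


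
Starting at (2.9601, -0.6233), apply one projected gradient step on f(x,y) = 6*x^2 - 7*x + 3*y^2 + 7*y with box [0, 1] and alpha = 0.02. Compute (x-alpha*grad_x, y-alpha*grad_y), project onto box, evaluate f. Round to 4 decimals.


Step 1: Compute gradient at (2.9601, -0.6233).
grad_x = 2*6*2.9601 - 7 = 28.5212
grad_y = 2*3*-0.6233 + 7 = 3.2602
Step 2: Gradient step.
x_raw = 2.9601 - 0.02*28.5212 = 2.3897
y_raw = -0.6233 - 0.02*3.2602 = -0.6885
Step 3: Project onto [0, 1].
x_proj = clip(2.3897) = 1.0
y_proj = clip(-0.6885) = 0.0
Step 4: Evaluate f.
f(1.0, 0.0) = -1.0


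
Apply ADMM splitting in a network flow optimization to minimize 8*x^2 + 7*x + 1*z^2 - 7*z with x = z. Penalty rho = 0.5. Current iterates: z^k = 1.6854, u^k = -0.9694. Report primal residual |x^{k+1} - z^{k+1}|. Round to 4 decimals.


ADMM iteration with rho = 0.5, z^k = 1.6854, u^k = -0.9694
Step 1: x-update.
Minimize 8*x^2 + 7*x + (0.5/2)*(x - 1.6854 - 0.9694)^2
FOC: (2*8 + 0.5)*x = -7 + 0.5*(1.6854 + 0.9694)
x^{k+1} = -0.3438
Step 2: z-update.
Minimize 1*z^2 - 7*z + (0.5/2)*(-0.3438 - z - 0.9694)^2
FOC: (2*1 + 0.5)*z = 7 + 0.5*(-0.3438 - 0.9694)
z^{k+1} = 2.5374
Step 3: u-update.
u^{k+1} = -0.9694 - 0.3438 - 2.5374 = -3.8506
Step 4: Primal residual = |-0.3438 - 2.5374| = 2.8812


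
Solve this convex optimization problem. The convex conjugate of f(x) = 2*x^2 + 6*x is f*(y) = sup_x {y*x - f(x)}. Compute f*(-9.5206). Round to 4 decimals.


f*(y) = sup_x {y*x - a*x^2 - b*x} = sup_x {(y-b)*x - a*x^2}
FOC: (y - b) - 2a*x = 0 => x* = (y - b)/(2a)
x* = (-9.5206 - 6)/(2*2) = -3.8802
f*(-9.5206) = (y-b)^2/(4a) = (-9.5206 - 6)^2/(4*2)
= 240.889/8 = 30.1111


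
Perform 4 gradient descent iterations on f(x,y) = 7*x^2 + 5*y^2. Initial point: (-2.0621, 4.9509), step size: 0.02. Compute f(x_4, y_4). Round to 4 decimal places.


Gradient descent on f(x,y) = 7*x^2 + 5*y^2.
Starting point: (-2.0621, 4.9509), alpha = 0.02
Step 1: grad_x = 2*7*-2.0621 = -28.8694, grad_y = 2*5*4.9509 = 49.509
  x_1 = -2.0621 - 0.02*-28.8694 = -1.4847
  y_1 = 4.9509 - 0.02*49.509 = 3.9607
Step 2: grad_x = 2*7*-1.4847 = -20.786, grad_y = 2*5*3.9607 = 39.6072
  x_2 = -1.4847 - 0.02*-20.786 = -1.069
  y_2 = 3.9607 - 0.02*39.6072 = 3.1686
Step 3: grad_x = 2*7*-1.069 = -14.9659, grad_y = 2*5*3.1686 = 31.6858
  x_3 = -1.069 - 0.02*-14.9659 = -0.7697
  y_3 = 3.1686 - 0.02*31.6858 = 2.5349
Step 4: grad_x = 2*7*-0.7697 = -10.7754, grad_y = 2*5*2.5349 = 25.3486
  x_4 = -0.7697 - 0.02*-10.7754 = -0.5542
  y_4 = 2.5349 - 0.02*25.3486 = 2.0279
f(-0.5542, 2.0279) = 7*(-0.5542)^2 + 5*2.0279^2 = 22.7114


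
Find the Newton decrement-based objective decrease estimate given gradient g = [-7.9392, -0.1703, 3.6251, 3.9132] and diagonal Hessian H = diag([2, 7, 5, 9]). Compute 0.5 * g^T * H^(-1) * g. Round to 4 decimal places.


Step 1: H is diagonal, so H^(-1) * g = [-3.9696, -0.0243, 0.725, 0.4348].
Step 2: g^T H^(-1) g = sum_i g_i^2 / H_ii
  = (-7.9392)^2/2 + (-0.1703)^2/7 + (3.6251)^2/5 + (3.9132)^2/9
  = 31.5154 + 0.0041 + 2.6283 + 1.7015 = 35.8493
Step 3: Objective decrease = 0.5 * g^T H^(-1) g = 17.9247


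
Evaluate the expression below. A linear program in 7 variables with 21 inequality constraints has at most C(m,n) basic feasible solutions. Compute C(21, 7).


Each vertex corresponds to some choice of n active constraints out of m, so the number of vertices is at most C(m, n) = m! / (n!(m-n)!).
m = 21, n = 7
Numerator: 21 * 20 * 19 * 18 * 17 * 16 * 15
Denominator: 7! = 5040
C(21, 7) = 116280


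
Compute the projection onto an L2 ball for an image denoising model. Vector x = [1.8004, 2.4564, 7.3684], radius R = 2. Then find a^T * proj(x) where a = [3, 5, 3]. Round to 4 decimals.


Step 1: Compute ||x|| (intermediates to 6 decimals).
||x|| = sqrt(1.8004^2 + 2.4564^2 + 7.3684^2) = 7.972996
Step 2: Project.
Since ||x|| > R, scale = R/||x|| = 2/7.972996 = 0.250847, proj(x) = scale * x
proj(x) = [0.451625, 0.616181, 1.848341]
Step 3: Dot product.
a^T * proj(x) = 3*0.451625 + 5*0.616181 + 3*1.848341 = 9.9808


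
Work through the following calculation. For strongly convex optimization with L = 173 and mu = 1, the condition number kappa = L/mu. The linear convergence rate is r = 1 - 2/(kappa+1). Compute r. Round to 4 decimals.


Step 1: Compute the condition number.
kappa = L/mu = 173/1 = 173.0
Step 2: Compute the convergence rate.
r = 1 - 2/(kappa + 1) = 1 - 2*mu/(L + mu) = (L - mu)/(L + mu) = 172/174 = 0.9885


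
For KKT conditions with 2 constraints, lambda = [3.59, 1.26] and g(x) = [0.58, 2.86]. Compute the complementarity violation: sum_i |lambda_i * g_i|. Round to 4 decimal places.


KKT complementary slackness check:
lambda_1 * g_1 = 3.59 * 0.58 = 2.0822
lambda_2 * g_2 = 1.26 * 2.86 = 3.6036
Total violation = 2.0822 + 3.6036 = 5.6858


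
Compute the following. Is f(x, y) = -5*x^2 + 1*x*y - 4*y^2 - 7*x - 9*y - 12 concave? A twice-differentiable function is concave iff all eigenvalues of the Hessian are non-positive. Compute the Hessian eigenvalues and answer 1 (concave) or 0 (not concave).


The Hessian of f(x,y) = -5*x^2 + 1*x*y - 4*y^2 - 7*x - 9*y - 12 is:
H = [[-10, 1], [1, -8]]
Trace = -10 - 8 = -18
Determinant = -10*-8 - (1)^2 = 79
Discriminant = (-18)^2 - 4*79 = 8.0
Eigenvalues: lambda_1 = -10.4142, lambda_2 = -7.5858
The function is concave.

1


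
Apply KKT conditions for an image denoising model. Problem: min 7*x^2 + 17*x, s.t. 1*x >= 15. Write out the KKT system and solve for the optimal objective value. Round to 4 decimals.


Step 1: Try lambda = 0 (constraint inactive).
x_unc = -17/(2*7) = -1.2143
Check: 1*-1.2143 = -1.2143 < 15 -- violated!
Step 2: Constraint must be active: 1*x = 15
x* = 15/1 = 15.0
lambda = (2*7*15.0 + 17)/1 = 227.0
Step 3: Compute optimal value.
f(x*) = 7*15.0^2 + 17*15.0 = 1830.0


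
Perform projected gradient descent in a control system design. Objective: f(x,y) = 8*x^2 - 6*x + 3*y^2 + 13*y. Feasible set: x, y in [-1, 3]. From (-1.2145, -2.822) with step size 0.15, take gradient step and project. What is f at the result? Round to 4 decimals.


Step 1: Compute gradient at (-1.2145, -2.822).
grad_x = 2*8*-1.2145 - 6 = -25.432
grad_y = 2*3*-2.822 + 13 = -3.932
Step 2: Gradient step.
x_raw = -1.2145 - 0.15*-25.432 = 2.6003
y_raw = -2.822 - 0.15*-3.932 = -2.2322
Step 3: Project onto [-1, 3].
x_proj = clip(2.6003) = 2.6003
y_proj = clip(-2.2322) = -1.0
Step 4: Evaluate f.
f(2.6003, -1.0) = 28.4907


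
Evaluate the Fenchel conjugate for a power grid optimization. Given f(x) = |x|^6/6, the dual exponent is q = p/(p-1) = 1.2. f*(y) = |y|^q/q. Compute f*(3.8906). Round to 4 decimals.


The conjugate exponent q satisfies 1/p + 1/q = 1.
p = 6, so q = 6/(6 - 1) = 1.2
|y|^q = 3.8906^1.2 = 5.1053
f*(3.8906) = 5.1053 / 1.2 = 4.2544


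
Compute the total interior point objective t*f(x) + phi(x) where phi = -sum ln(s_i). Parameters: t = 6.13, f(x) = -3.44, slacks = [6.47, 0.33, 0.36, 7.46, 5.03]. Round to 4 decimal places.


Step 1: Compute log-barrier.
ln values: [1.8672, -1.1087, -1.0217, 2.0096, 1.6154]
phi = -(1.8672 - 1.1087 - 1.0217 + 2.0096 + 1.6154) = -3.3618
Step 2: Compute augmented objective.
t*f(x) = 6.13*-3.44 = -21.0872
Total = -21.0872 - 3.3618 = -24.449


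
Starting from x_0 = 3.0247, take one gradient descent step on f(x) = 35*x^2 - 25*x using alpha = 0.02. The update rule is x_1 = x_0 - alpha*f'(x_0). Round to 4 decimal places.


We compute the gradient at x_0 and apply the update.
f'(x) = 70*x - 25
f'(3.0247) = 70*3.0247 - 25 = 186.729
x_1 = 3.0247 - 0.02*186.729 = -0.7099


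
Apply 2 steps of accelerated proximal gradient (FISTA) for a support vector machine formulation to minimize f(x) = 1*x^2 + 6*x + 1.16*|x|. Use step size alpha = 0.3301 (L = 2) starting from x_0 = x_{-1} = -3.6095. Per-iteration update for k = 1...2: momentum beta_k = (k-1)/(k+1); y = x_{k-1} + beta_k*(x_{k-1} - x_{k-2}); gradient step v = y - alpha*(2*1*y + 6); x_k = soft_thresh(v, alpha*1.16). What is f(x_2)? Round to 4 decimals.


FISTA on f(x) = 1*x^2 + 6*x + 1.16*|x|
L = 2, alpha = 0.3301
Iteration 1: beta = 0.0, y = -3.6095 + 0.0*(-3.6095 + 3.6095) = -3.6095
  grad(y) = -1.219, v = y - alpha*grad = -3.2071
  prox(v) = soft_thresh(-3.2071, 0.3829) = -2.8242
Iteration 2: beta = 0.3333, y = -2.8242 + 0.3333*(-2.8242 + 3.6095) = -2.5624
  grad(y) = 0.8752, v = y - alpha*grad = -2.8513
  prox(v) = soft_thresh(-2.8513, 0.3829) = -2.4684
f(x_2) = 1*(-2.4684)^2 + 6*(-2.4684) + 1.16*|-2.4684| = -5.8541


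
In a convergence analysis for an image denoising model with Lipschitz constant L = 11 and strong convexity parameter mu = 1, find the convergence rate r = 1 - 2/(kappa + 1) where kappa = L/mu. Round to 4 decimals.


Step 1: Compute the condition number.
kappa = L/mu = 11/1 = 11.0
Step 2: Compute the convergence rate.
r = 1 - 2/(kappa + 1) = 1 - 2*mu/(L + mu) = (L - mu)/(L + mu) = 10/12 = 0.8333


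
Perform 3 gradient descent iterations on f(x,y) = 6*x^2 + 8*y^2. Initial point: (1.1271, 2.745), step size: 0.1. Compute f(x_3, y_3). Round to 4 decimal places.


Gradient descent on f(x,y) = 6*x^2 + 8*y^2.
Starting point: (1.1271, 2.745), alpha = 0.1
Step 1: grad_x = 2*6*1.1271 = 13.5252, grad_y = 2*8*2.745 = 43.92
  x_1 = 1.1271 - 0.1*13.5252 = -0.2254
  y_1 = 2.745 - 0.1*43.92 = -1.647
Step 2: grad_x = 2*6*-0.2254 = -2.705, grad_y = 2*8*-1.647 = -26.352
  x_2 = -0.2254 - 0.1*-2.705 = 0.0451
  y_2 = -1.647 - 0.1*-26.352 = 0.9882
Step 3: grad_x = 2*6*0.0451 = 0.541, grad_y = 2*8*0.9882 = 15.8112
  x_3 = 0.0451 - 0.1*0.541 = -0.009
  y_3 = 0.9882 - 0.1*15.8112 = -0.5929
f(-0.009, -0.5929) = 6*(-0.009)^2 + 8*(-0.5929)^2 = 2.8129


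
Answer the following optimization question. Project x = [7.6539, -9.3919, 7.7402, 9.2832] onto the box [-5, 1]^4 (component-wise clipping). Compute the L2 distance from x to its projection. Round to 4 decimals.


Project each component onto [-5, 1].
clip(7.6539) = 1.0, clip(-9.3919) = -5.0, clip(7.7402) = 1.0, clip(9.2832) = 1.0
Projection = [1.0, -5.0, 1.0, 1.0]
Squared diffs: [44.2744, 19.2888, 45.4303, 68.6114]
Distance = sqrt(177.6049) = 13.3268


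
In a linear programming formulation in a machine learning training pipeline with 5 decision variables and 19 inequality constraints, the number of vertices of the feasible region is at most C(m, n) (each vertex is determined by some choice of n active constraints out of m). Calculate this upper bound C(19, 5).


Each vertex corresponds to some choice of n active constraints out of m, so the number of vertices is at most C(m, n) = m! / (n!(m-n)!).
m = 19, n = 5
Numerator: 19 * 18 * 17 * 16 * 15
Denominator: 5! = 120
C(19, 5) = 11628


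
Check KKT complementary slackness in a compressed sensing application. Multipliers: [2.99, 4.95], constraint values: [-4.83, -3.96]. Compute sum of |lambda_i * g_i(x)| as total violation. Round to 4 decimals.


KKT complementary slackness check:
lambda_1 * g_1 = 2.99 * -4.83 = -14.4417
lambda_2 * g_2 = 4.95 * -3.96 = -19.602
Total violation = 14.4417 + 19.602 = 34.0437


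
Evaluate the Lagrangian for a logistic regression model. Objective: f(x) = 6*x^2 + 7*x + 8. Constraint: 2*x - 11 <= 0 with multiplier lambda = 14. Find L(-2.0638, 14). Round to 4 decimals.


Step 1: Evaluate f(x).
f(-2.0638) = 6*(-2.0638)^2 + 7*(-2.0638) + 8 = 19.109
Step 2: Evaluate g(x).
g(-2.0638) = 2*-2.0638 - 11 = -15.1276
Step 3: Compute Lagrangian.
L = 19.109 + 14*-15.1276 = -192.6774


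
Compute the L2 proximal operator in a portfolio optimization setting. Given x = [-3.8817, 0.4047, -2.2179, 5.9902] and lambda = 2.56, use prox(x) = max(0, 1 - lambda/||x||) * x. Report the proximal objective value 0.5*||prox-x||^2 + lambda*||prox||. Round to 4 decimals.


Step 1: Compute ||x||.
||x|| = 7.4855
Step 2: Compute scaling factor.
scale = max(0, 1 - 2.56/7.4855) = 0.658
Step 3: prox(x) = [-2.5542, 0.2663, -1.4594, 3.9416]
||prox(x)|| = 4.9255
Step 4: Proximal objective.
0.5*||prox-x||^2 = 3.2768
lambda*||prox|| = 12.6093
Total = 15.8861


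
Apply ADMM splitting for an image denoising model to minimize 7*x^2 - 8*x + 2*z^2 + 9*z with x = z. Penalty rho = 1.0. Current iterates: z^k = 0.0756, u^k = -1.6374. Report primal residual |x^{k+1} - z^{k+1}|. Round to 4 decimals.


ADMM iteration with rho = 1.0, z^k = 0.0756, u^k = -1.6374
Step 1: x-update.
Minimize 7*x^2 - 8*x + (1.0/2)*(x - 0.0756 - 1.6374)^2
FOC: (2*7 + 1.0)*x = 8 + 1.0*(0.0756 + 1.6374)
x^{k+1} = 0.6475
Step 2: z-update.
Minimize 2*z^2 + 9*z + (1.0/2)*(0.6475 - z - 1.6374)^2
FOC: (2*2 + 1.0)*z = -9 + 1.0*(0.6475 - 1.6374)
z^{k+1} = -1.998
Step 3: u-update.
u^{k+1} = -1.6374 + 0.6475 + 1.998 = 1.0081
Step 4: Primal residual = |0.6475 + 1.998| = 2.6455


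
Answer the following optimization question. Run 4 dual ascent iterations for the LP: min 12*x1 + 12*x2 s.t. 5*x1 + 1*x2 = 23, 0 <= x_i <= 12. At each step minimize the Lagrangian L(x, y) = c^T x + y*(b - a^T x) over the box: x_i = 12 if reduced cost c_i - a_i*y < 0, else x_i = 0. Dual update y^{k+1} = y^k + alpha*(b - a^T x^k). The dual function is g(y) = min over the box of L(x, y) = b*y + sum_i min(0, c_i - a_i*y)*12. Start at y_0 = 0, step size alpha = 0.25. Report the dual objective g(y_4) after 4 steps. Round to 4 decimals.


Dual ascent for LP: min 12*x1 + 12*x2, 5*x1 + 1*x2 = 23, 0 <= x_i <= 12
Step 1: y^k = 0.0, reduced costs: (12.0, 12.0)
  x^k = (0.0, 0.0), subgradient = b - a^T x = 23.0
  y^{k+1} = 0.0 + 0.25*23.0 = 5.75
Step 2: y^k = 5.75, reduced costs: (-16.75, 6.25)
  x^k = (12.0, 0.0), subgradient = b - a^T x = -37.0
  y^{k+1} = 5.75 + 0.25*-37.0 = -3.5
Step 3: y^k = -3.5, reduced costs: (29.5, 15.5)
  x^k = (0.0, 0.0), subgradient = b - a^T x = 23.0
  y^{k+1} = -3.5 + 0.25*23.0 = 2.25
Step 4: y^k = 2.25, reduced costs: (0.75, 9.75)
  x^k = (0.0, 0.0), subgradient = b - a^T x = 23.0
  y^{k+1} = 2.25 + 0.25*23.0 = 8.0
Dual objective at y_4 = 8.0: reduced costs (-28.0, 4.0), box minimizer x = (12.0, 0.0)
g(y_4) = b*y + (c1 - a1*y)*x1 + (c2 - a2*y)*x2 = 23*8.0 + (-28.0)*12.0 + 4.0*0.0 = 184.0 - 336.0 + 0.0 = -152.0


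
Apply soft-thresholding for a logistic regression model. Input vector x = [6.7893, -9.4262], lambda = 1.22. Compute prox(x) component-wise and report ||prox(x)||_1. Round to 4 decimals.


Soft-thresholding with lambda = 1.22:
prox(6.7893) = sign(6.7893)*max(|6.7893| - 1.22, 0) = 5.5693
prox(-9.4262) = sign(-9.4262)*max(|-9.4262| - 1.22, 0) = -8.2062
prox(x) = [5.5693, -8.2062]
||prox(x)||_1 = 5.5693 + 8.2062 = 13.7755


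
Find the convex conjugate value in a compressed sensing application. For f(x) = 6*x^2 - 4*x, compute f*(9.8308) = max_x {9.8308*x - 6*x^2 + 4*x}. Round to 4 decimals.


f*(y) = sup_x {y*x - a*x^2 - b*x} = sup_x {(y-b)*x - a*x^2}
FOC: (y - b) - 2a*x = 0 => x* = (y - b)/(2a)
x* = (9.8308 + 4)/(2*6) = 1.1526
f*(9.8308) = (y-b)^2/(4a) = (9.8308 + 4)^2/(4*6)
= 191.291/24 = 7.9705


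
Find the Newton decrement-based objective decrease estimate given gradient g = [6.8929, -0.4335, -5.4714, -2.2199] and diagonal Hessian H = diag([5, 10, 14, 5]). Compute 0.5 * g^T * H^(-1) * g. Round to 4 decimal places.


Step 1: H is diagonal, so H^(-1) * g = [1.3786, -0.0434, -0.3908, -0.444].
Step 2: g^T H^(-1) g = sum_i g_i^2 / H_ii
  = (6.8929)^2/5 + (-0.4335)^2/10 + (-5.4714)^2/14 + (-2.2199)^2/5
  = 9.5024 + 0.0188 + 2.1383 + 0.9856 = 12.6451
Step 3: Objective decrease = 0.5 * g^T H^(-1) g = 6.3225


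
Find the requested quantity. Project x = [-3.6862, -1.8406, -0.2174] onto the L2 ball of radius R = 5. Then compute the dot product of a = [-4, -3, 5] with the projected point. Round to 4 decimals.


Step 1: Compute ||x|| (intermediates to 6 decimals).
||x|| = sqrt((-3.6862)^2 + (-1.8406)^2 + (-0.2174)^2) = 4.125911
Step 2: Project.
Since ||x|| <= R, proj = x (no scaling needed).
proj(x) = [-3.6862, -1.8406, -0.2174]
Step 3: Dot product.
a^T * proj(x) = -4*(-3.6862) - 3*(-1.8406) + 5*(-0.2174) = 19.1796


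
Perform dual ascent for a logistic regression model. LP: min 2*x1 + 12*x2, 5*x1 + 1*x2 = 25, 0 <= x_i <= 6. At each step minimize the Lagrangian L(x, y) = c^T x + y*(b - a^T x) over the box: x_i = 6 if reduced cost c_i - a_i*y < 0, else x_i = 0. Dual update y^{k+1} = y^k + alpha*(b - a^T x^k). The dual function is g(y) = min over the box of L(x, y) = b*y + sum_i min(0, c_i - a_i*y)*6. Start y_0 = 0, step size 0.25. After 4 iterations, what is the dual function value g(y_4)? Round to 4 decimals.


Dual ascent for LP: min 2*x1 + 12*x2, 5*x1 + 1*x2 = 25, 0 <= x_i <= 6
Step 1: y^k = 0.0, reduced costs: (2.0, 12.0)
  x^k = (0.0, 0.0), subgradient = b - a^T x = 25.0
  y^{k+1} = 0.0 + 0.25*25.0 = 6.25
Step 2: y^k = 6.25, reduced costs: (-29.25, 5.75)
  x^k = (6.0, 0.0), subgradient = b - a^T x = -5.0
  y^{k+1} = 6.25 + 0.25*-5.0 = 5.0
Step 3: y^k = 5.0, reduced costs: (-23.0, 7.0)
  x^k = (6.0, 0.0), subgradient = b - a^T x = -5.0
  y^{k+1} = 5.0 + 0.25*-5.0 = 3.75
Step 4: y^k = 3.75, reduced costs: (-16.75, 8.25)
  x^k = (6.0, 0.0), subgradient = b - a^T x = -5.0
  y^{k+1} = 3.75 + 0.25*-5.0 = 2.5
Dual objective at y_4 = 2.5: reduced costs (-10.5, 9.5), box minimizer x = (6.0, 0.0)
g(y_4) = b*y + (c1 - a1*y)*x1 + (c2 - a2*y)*x2 = 25*2.5 + (-10.5)*6.0 + 9.5*0.0 = 62.5 - 63.0 + 0.0 = -0.5


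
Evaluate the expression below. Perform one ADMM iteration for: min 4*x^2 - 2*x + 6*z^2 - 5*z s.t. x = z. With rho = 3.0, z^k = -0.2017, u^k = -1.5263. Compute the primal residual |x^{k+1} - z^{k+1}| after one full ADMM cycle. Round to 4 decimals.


ADMM iteration with rho = 3.0, z^k = -0.2017, u^k = -1.5263
Step 1: x-update.
Minimize 4*x^2 - 2*x + (3.0/2)*(x + 0.2017 - 1.5263)^2
FOC: (2*4 + 3.0)*x = 2 + 3.0*(-0.2017 + 1.5263)
x^{k+1} = 0.5431
Step 2: z-update.
Minimize 6*z^2 - 5*z + (3.0/2)*(0.5431 - z - 1.5263)^2
FOC: (2*6 + 3.0)*z = 5 + 3.0*(0.5431 - 1.5263)
z^{k+1} = 0.1367
Step 3: u-update.
u^{k+1} = -1.5263 + 0.5431 - 0.1367 = -1.1199
Step 4: Primal residual = |0.5431 - 0.1367| = 0.4064


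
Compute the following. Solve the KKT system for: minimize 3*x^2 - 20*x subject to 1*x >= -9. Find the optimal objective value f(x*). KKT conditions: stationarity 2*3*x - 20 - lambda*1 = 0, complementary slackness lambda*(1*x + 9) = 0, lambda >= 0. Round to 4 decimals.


Step 1: Try lambda = 0 (constraint inactive).
Stationarity: 2*3*x - 20 = 0
x* = 20/(2*3) = 10/3 = 3.3333 (rounded; the exact value 10/3 is used below)
Check constraint: 1*3.3333 = 3.3333 >= -9 -- satisfied.
Step 2: Compute optimal value.
f(x*) = 3*(10/3)^2 - 20*(10/3) = -33.3333


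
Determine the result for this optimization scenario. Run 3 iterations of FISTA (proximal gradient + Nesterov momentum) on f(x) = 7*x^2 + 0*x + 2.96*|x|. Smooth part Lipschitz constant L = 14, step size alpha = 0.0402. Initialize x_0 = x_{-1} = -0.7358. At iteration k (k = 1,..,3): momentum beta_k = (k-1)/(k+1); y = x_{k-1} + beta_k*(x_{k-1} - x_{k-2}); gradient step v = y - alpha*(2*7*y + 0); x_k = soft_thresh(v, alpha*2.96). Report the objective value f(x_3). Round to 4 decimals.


FISTA on f(x) = 7*x^2 + 0*x + 2.96*|x|
L = 14, alpha = 0.0402
Iteration 1: beta = 0.0, y = -0.7358 + 0.0*(-0.7358 + 0.7358) = -0.7358
  grad(y) = -10.3012, v = y - alpha*grad = -0.3217
  prox(v) = soft_thresh(-0.3217, 0.119) = -0.2027
Iteration 2: beta = 0.3333, y = -0.2027 + 0.3333*(-0.2027 + 0.7358) = -0.025
  grad(y) = -0.35, v = y - alpha*grad = -0.0109
  prox(v) = soft_thresh(-0.0109, 0.119) = 0.0
Iteration 3: beta = 0.5, y = 0.0 + 0.5*(0.0 + 0.2027) = 0.1013
  grad(y) = 1.4189, v = y - alpha*grad = 0.0443
  prox(v) = soft_thresh(0.0443, 0.119) = 0.0
f(x_3) = 7*0.0^2 + 0*0.0 + 2.96*|0.0| = 0.0


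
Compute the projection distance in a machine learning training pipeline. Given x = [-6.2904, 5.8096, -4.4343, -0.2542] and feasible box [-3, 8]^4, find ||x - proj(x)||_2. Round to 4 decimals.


Project each component onto [-3, 8].
clip(-6.2904) = -3.0, clip(5.8096) = 5.8096, clip(-4.4343) = -3.0, clip(-0.2542) = -0.2542
Projection = [-3.0, 5.8096, -3.0, -0.2542]
Squared diffs: [10.8267, 0.0, 2.0572, 0.0]
Distance = sqrt(12.8839) = 3.5894


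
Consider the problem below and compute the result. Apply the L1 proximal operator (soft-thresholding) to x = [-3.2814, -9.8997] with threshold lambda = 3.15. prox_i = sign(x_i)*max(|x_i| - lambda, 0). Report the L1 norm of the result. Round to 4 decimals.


Soft-thresholding with lambda = 3.15:
prox(-3.2814) = sign(-3.2814)*max(|-3.2814| - 3.15, 0) = -0.1314
prox(-9.8997) = sign(-9.8997)*max(|-9.8997| - 3.15, 0) = -6.7497
prox(x) = [-0.1314, -6.7497]
||prox(x)||_1 = 0.1314 + 6.7497 = 6.8811


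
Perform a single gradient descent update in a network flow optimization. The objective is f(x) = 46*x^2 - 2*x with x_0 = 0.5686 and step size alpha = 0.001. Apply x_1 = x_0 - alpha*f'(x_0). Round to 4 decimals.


We compute the gradient at x_0 and apply the update.
f'(x) = 92*x - 2
f'(0.5686) = 92*0.5686 - 2 = 50.3112
x_1 = 0.5686 - 0.001*50.3112 = 0.5183


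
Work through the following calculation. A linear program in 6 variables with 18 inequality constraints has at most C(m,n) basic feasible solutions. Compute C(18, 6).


Each vertex corresponds to some choice of n active constraints out of m, so the number of vertices is at most C(m, n) = m! / (n!(m-n)!).
m = 18, n = 6
Numerator: 18 * 17 * 16 * 15 * 14 * 13
Denominator: 6! = 720
C(18, 6) = 18564


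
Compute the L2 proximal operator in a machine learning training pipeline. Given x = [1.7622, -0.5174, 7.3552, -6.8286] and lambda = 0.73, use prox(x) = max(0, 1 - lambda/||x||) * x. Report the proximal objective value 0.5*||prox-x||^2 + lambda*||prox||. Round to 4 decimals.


Step 1: Compute ||x||.
||x|| = 10.203
Step 2: Compute scaling factor.
scale = max(0, 1 - 0.73/10.203) = 0.9285
Step 3: prox(x) = [1.6361, -0.4804, 6.829, -6.34]
||prox(x)|| = 9.473
Step 4: Proximal objective.
0.5*||prox-x||^2 = 0.2665
lambda*||prox|| = 6.9153
Total = 7.1818


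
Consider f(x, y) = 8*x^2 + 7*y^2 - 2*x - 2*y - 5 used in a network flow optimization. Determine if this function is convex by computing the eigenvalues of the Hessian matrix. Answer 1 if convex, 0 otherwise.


The Hessian of f(x,y) = 8*x^2 + 7*y^2 - 2*x - 2*y - 5 is:
H = [[16, 0], [0, 14]]
Trace = 16 + 14 = 30
Determinant = 16*14 - (0)^2 = 224
Discriminant = (30)^2 - 4*224 = 4.0
Eigenvalues: lambda_1 = 14.0, lambda_2 = 16.0
The function is convex.

1


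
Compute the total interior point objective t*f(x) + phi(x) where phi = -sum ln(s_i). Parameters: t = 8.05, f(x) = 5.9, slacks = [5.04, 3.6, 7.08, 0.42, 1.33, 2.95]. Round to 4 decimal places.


Step 1: Compute log-barrier.
ln values: [1.6174, 1.2809, 1.9573, -0.8675, 0.2852, 1.0818]
phi = -(1.6174 + 1.2809 + 1.9573 - 0.8675 + 0.2852 + 1.0818) = -5.3551
Step 2: Compute augmented objective.
t*f(x) = 8.05*5.9 = 47.495
Total = 47.495 - 5.3551 = 42.1399


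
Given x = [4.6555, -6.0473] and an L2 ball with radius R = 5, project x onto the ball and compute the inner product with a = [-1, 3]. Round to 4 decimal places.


Step 1: Compute ||x|| (intermediates to 6 decimals).
||x|| = sqrt(4.6555^2 + (-6.0473)^2) = 7.631744
Step 2: Project.
Since ||x|| > R, scale = R/||x|| = 5/7.631744 = 0.655158, proj(x) = scale * x
proj(x) = [3.050088, -3.961937]
Step 3: Dot product.
a^T * proj(x) = -1*3.050088 + 3*(-3.961937) = -14.9359


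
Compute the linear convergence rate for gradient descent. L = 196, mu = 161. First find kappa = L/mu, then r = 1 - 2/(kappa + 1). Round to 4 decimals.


Step 1: Compute the condition number.
kappa = L/mu = 196/161 = 1.2174
Step 2: Compute the convergence rate.
r = 1 - 2/(kappa + 1) = 1 - 2*mu/(L + mu) = (L - mu)/(L + mu) = 35/357 = 0.098


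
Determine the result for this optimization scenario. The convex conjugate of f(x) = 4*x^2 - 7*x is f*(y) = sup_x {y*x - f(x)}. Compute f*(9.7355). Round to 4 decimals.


f*(y) = sup_x {y*x - a*x^2 - b*x} = sup_x {(y-b)*x - a*x^2}
FOC: (y - b) - 2a*x = 0 => x* = (y - b)/(2a)
x* = (9.7355 + 7)/(2*4) = 2.0919
f*(9.7355) = (y-b)^2/(4a) = (9.7355 + 7)^2/(4*4)
= 280.077/16 = 17.5048


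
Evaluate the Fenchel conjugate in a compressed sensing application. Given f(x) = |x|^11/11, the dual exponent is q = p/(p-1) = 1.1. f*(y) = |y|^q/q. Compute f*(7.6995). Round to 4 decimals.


The conjugate exponent q satisfies 1/p + 1/q = 1.
p = 11, so q = 11/(11 - 1) = 1.1
|y|^q = 7.6995^1.1 = 9.443
f*(7.6995) = 9.443 / 1.1 = 8.5845


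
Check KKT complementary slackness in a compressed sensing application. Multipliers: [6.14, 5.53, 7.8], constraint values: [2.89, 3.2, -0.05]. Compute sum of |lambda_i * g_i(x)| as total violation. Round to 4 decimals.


KKT complementary slackness check:
lambda_1 * g_1 = 6.14 * 2.89 = 17.7446
lambda_2 * g_2 = 5.53 * 3.2 = 17.696
lambda_3 * g_3 = 7.8 * -0.05 = -0.39
Total violation = 17.7446 + 17.696 + 0.39 = 35.8306
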